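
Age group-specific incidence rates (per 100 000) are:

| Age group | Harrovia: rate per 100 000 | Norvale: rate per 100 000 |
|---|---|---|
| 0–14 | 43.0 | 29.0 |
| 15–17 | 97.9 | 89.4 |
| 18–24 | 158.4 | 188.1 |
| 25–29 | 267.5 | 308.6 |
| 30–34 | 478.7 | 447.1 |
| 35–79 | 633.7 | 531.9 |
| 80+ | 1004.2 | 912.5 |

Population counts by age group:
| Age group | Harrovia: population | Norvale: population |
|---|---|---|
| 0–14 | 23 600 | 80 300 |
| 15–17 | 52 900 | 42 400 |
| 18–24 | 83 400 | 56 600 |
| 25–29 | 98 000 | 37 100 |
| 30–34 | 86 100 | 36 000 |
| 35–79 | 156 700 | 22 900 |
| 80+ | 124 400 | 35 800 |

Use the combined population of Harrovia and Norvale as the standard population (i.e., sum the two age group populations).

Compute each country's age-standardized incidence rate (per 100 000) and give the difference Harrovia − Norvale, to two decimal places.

Combined standard total = 936 200; weights = 0.1110, 0.1018, 0.1495, 0.1443, 0.1304, 0.1918, 0.1711.
Harrovia: 0.1110×43.0 + 0.1018×97.9 + 0.1495×158.4 + 0.1443×267.5 + 0.1304×478.7 + 0.1918×633.7 + 0.1711×1004.2 = 432.8642 per 100 000.
Norvale: 0.1110×29.0 + 0.1018×89.4 + 0.1495×188.1 + 0.1443×308.6 + 0.1304×447.1 + 0.1918×531.9 + 0.1711×912.5 = 401.4756 per 100 000.
Difference = 432.8642 − 401.4756 = 31.3886.

31.39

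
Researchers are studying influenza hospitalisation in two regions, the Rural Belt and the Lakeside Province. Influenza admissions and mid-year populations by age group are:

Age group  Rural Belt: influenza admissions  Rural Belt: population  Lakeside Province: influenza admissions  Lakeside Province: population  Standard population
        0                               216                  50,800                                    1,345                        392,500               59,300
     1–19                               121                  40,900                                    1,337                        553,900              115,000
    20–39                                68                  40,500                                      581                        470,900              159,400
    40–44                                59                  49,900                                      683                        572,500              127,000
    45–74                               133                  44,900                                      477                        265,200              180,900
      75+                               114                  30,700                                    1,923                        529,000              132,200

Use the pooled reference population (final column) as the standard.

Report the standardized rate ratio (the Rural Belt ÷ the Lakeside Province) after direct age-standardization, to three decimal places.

Age-specific rates per 100,000 for the Rural Belt: 425.20, 295.84, 167.90, 118.24, 296.21, 371.34.
For the Lakeside Province: 342.68, 241.38, 123.38, 119.30, 179.86, 363.52.
Standard total = 773,800; weights = 0.0766, 0.1486, 0.2060, 0.1641, 0.2338, 0.1708.
The Rural Belt: 0.0766×425.20 + 0.1486×295.84 + 0.2060×167.90 + 0.1641×118.24 + 0.2338×296.21 + 0.1708×371.34 = 263.2351 per 100,000.
The Lakeside Province: 0.0766×342.68 + 0.1486×241.38 + 0.2060×123.38 + 0.1641×119.30 + 0.2338×179.86 + 0.1708×363.52 = 211.2842 per 100,000.
Ratio = 263.2351 ÷ 211.2842 = 1.24588.

1.246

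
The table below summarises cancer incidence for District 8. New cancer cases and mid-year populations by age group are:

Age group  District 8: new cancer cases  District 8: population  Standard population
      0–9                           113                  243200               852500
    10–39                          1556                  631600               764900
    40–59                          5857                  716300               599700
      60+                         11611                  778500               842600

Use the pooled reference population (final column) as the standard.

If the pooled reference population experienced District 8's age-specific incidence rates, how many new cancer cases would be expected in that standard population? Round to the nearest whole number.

Age-specific rates per 100000 for District 8: 46.46, 246.36, 817.67, 1491.46.
Expected new cancer cases = Σ (standard pop × age-specific rate ÷ 100000)
= 852500×46.46/100000 + 764900×246.36/100000 + 599700×817.67/100000 + 842600×1491.46/100000
= 396.10 + 1884.40 + 4903.59 + 12567.02 = 19751.12.

19751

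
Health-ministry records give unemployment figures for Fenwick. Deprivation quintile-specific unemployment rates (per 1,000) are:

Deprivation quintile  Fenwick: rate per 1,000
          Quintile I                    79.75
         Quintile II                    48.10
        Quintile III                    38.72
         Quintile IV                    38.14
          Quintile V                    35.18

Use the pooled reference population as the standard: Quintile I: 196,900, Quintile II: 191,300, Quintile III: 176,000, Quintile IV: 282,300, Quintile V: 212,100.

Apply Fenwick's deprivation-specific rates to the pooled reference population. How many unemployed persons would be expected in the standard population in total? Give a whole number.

Expected unemployed persons = Σ (standard pop × deprivation-specific rate ÷ 1,000)
= 196,900×79.75/1,000 + 191,300×48.10/1,000 + 176,000×38.72/1,000 + 282,300×38.14/1,000 + 212,100×35.18/1,000
= 15702.77 + 9201.53 + 6814.72 + 10766.92 + 7461.68 = 49947.62.

49948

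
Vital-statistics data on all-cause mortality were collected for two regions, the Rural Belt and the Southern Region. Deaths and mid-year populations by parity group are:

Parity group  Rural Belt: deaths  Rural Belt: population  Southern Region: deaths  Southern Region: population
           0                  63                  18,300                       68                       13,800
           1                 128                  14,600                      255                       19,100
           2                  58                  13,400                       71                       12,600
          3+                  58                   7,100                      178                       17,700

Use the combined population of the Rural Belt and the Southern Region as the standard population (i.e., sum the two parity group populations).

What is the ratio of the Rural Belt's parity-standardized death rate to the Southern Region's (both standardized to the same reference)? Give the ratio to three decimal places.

0.718

Parity-specific rates per 1,000 for the Rural Belt: 3.443, 8.767, 4.328, 8.169.
For the Southern Region: 4.928, 13.351, 5.635, 10.056.
Combined standard total = 116,600; weights = 0.2753, 0.2890, 0.2230, 0.2127.
The Rural Belt: 0.2753×3.443 + 0.2890×8.767 + 0.2230×4.328 + 0.2127×8.169 = 6.1843 per 1,000.
The Southern Region: 0.2753×4.928 + 0.2890×13.351 + 0.2230×5.635 + 0.2127×10.056 = 8.6107 per 1,000.
Ratio = 6.1843 ÷ 8.6107 = 0.71821.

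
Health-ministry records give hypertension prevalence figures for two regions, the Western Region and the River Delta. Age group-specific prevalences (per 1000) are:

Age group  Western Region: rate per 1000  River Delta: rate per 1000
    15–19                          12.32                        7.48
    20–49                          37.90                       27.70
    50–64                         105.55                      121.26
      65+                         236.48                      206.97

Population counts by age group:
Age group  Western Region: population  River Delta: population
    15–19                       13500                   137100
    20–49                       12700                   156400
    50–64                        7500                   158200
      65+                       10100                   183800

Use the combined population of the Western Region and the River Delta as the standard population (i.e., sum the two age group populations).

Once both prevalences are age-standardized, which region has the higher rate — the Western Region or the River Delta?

Combined standard total = 679300; weights = 0.2217, 0.2489, 0.2439, 0.2854.
The Western Region: 0.2217×12.32 + 0.2489×37.90 + 0.2439×105.55 + 0.2854×236.48 = 105.4135 per 1000.
The River Delta: 0.2217×7.48 + 0.2489×27.70 + 0.2439×121.26 + 0.2854×206.97 = 97.2101 per 1000.
The crude rates (87.39 vs 98.48) would put the River Delta higher, but that reflects its age composition; once standardized to a common age structure, the Western Region has the higher underlying rate.

Western Region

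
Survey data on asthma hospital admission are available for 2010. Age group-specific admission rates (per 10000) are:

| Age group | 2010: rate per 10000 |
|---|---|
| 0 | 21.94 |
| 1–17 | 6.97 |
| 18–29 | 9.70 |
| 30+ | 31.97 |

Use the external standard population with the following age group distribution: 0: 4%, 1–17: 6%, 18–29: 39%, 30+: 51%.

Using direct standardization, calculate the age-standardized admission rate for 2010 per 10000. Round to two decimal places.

21.38

Standard weights: 0.04, 0.06, 0.39, 0.51.
Standardized rate: 0.0400×21.94 + 0.0600×6.97 + 0.3900×9.70 + 0.5100×31.97 = 21.3835 per 10000.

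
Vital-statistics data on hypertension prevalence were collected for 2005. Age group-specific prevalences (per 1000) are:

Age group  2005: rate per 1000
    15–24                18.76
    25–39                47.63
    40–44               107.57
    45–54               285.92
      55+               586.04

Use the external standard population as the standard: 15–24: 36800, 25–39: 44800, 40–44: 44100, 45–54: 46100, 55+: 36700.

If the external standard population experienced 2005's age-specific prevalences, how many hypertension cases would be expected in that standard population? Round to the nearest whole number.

Expected hypertension cases = Σ (standard pop × age-specific rate ÷ 1000)
= 36800×18.76/1000 + 44800×47.63/1000 + 44100×107.57/1000 + 46100×285.92/1000 + 36700×586.04/1000
= 690.37 + 2133.82 + 4743.84 + 13180.91 + 21507.67 = 42256.61.

42257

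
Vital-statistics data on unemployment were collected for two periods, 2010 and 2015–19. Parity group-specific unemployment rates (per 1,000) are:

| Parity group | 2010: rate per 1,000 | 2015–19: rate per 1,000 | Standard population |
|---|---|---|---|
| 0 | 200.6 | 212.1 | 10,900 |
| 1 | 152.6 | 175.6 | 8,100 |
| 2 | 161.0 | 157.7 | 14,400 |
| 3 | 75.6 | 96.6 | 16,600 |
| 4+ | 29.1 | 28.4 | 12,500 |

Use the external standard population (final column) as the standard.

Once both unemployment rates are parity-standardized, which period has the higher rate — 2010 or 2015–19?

2015–19

Standard total = 62,500; weights = 0.1744, 0.1296, 0.2304, 0.2656, 0.2000.
2010: 0.1744×200.6 + 0.1296×152.6 + 0.2304×161.0 + 0.2656×75.6 + 0.2000×29.1 = 117.7554 per 1,000.
2015–19: 0.1744×212.1 + 0.1296×175.6 + 0.2304×157.7 + 0.2656×96.6 + 0.2000×28.4 = 127.4190 per 1,000.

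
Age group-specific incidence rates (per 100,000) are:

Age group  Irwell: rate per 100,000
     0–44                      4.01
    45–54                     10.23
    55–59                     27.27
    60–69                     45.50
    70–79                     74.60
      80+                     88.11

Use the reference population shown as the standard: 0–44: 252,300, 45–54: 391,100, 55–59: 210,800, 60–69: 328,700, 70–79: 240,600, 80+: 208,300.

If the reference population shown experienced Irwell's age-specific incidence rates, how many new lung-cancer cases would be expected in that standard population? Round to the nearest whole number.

Expected new lung-cancer cases = Σ (standard pop × age-specific rate ÷ 100,000)
= 252,300×4.01/100,000 + 391,100×10.23/100,000 + 210,800×27.27/100,000 + 328,700×45.50/100,000 + 240,600×74.60/100,000 + 208,300×88.11/100,000
= 10.12 + 40.01 + 57.49 + 149.56 + 179.49 + 183.53 = 620.19.

620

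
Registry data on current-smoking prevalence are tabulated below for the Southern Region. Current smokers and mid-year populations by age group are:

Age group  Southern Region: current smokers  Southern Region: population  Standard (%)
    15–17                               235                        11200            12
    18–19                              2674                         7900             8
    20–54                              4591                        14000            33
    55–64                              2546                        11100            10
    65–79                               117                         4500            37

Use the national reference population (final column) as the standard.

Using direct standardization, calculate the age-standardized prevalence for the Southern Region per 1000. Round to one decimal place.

Age-specific rates per 1000 for the Southern Region: 20.982, 338.481, 327.929, 229.369, 26.000.
Standard weights: 0.12, 0.08, 0.33, 0.10, 0.37.
Standardized rate: 0.1200×20.982 + 0.0800×338.481 + 0.3300×327.929 + 0.1000×229.369 + 0.3700×26.000 = 170.3697 per 1000.

170.4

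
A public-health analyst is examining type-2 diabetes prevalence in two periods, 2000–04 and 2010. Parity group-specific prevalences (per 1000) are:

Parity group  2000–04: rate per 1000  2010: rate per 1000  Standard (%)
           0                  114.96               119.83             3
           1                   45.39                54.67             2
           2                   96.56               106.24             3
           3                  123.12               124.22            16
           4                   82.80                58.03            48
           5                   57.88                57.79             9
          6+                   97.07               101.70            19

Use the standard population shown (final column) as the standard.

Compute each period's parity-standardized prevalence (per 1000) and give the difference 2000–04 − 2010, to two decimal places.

Standard weights: 0.03, 0.02, 0.03, 0.16, 0.48, 0.09, 0.19.
2000–04: 0.0300×114.96 + 0.0200×45.39 + 0.0300×96.56 + 0.1600×123.12 + 0.4800×82.80 + 0.0900×57.88 + 0.1900×97.07 = 90.3491 per 1000.
2010: 0.0300×119.83 + 0.0200×54.67 + 0.0300×106.24 + 0.1600×124.22 + 0.4800×58.03 + 0.0900×57.79 + 0.1900×101.70 = 80.1292 per 1000.
Difference = 90.3491 − 80.1292 = 10.2199.

10.22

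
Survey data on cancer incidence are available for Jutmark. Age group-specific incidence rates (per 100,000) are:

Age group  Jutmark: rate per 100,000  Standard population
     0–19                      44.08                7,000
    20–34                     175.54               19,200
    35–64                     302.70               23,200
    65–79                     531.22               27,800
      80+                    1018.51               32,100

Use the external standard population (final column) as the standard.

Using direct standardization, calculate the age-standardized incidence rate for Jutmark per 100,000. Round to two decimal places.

532.15

Standard total = 109,300; weights = 0.0640, 0.1757, 0.2123, 0.2543, 0.2937.
Standardized rate: 0.0640×44.08 + 0.1757×175.54 + 0.2123×302.70 + 0.2543×531.22 + 0.2937×1018.51 = 532.1469 per 100,000.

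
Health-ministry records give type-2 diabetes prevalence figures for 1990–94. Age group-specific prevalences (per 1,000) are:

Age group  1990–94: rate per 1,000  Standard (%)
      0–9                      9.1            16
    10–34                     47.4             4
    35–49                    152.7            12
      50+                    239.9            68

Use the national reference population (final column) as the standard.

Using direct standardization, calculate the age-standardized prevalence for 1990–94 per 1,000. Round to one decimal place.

184.8

Standard weights: 0.16, 0.04, 0.12, 0.68.
Standardized rate: 0.1600×9.1 + 0.0400×47.4 + 0.1200×152.7 + 0.6800×239.9 = 184.8080 per 1,000.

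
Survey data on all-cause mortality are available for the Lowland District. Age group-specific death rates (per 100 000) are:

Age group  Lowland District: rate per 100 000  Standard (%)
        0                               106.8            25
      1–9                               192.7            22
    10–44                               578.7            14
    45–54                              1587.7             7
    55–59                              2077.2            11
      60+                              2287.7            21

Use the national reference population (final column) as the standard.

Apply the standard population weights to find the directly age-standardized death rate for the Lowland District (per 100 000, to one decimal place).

Standard weights: 0.25, 0.22, 0.14, 0.07, 0.11, 0.21.
Standardized rate: 0.2500×106.8 + 0.2200×192.7 + 0.1400×578.7 + 0.0700×1587.7 + 0.1100×2077.2 + 0.2100×2287.7 = 970.1600 per 100 000.

970.2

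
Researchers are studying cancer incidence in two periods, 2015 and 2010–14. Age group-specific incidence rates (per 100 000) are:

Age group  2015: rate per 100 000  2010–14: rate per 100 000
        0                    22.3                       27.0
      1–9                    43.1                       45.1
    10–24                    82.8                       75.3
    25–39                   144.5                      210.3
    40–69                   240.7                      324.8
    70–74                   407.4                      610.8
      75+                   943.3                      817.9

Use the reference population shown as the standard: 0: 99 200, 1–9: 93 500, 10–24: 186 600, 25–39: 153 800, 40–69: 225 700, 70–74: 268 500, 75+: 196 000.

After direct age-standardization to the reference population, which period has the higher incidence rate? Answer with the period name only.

Standard total = 1 223 300; weights = 0.0811, 0.0764, 0.1525, 0.1257, 0.1845, 0.2195, 0.1602.
2015: 0.0811×22.3 + 0.0764×43.1 + 0.1525×82.8 + 0.1257×144.5 + 0.1845×240.7 + 0.2195×407.4 + 0.1602×943.3 = 320.8667 per 100 000.
2010–14: 0.0811×27.0 + 0.0764×45.1 + 0.1525×75.3 + 0.1257×210.3 + 0.1845×324.8 + 0.2195×610.8 + 0.1602×817.9 = 368.5980 per 100 000.

2010–14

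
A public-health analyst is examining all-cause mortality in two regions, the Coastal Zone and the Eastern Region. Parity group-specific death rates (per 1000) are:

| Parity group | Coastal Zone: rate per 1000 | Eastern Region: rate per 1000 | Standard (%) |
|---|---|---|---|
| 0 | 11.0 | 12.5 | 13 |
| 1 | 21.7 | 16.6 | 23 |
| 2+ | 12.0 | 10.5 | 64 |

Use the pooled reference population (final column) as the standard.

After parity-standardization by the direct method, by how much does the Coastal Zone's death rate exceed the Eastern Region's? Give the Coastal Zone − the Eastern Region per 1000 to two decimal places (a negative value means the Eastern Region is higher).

Standard weights: 0.13, 0.23, 0.64.
The Coastal Zone: 0.1300×11.0 + 0.2300×21.7 + 0.6400×12.0 = 14.1010 per 1000.
The Eastern Region: 0.1300×12.5 + 0.2300×16.6 + 0.6400×10.5 = 12.1630 per 1000.
Difference = 14.1010 − 12.1630 = 1.9380.

1.94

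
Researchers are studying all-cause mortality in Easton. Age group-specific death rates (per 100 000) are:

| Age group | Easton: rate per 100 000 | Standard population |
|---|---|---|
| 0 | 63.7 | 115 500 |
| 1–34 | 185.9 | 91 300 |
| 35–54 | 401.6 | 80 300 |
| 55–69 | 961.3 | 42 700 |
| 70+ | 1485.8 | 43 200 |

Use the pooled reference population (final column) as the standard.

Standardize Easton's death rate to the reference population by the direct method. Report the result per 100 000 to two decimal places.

433.81

Standard total = 373 000; weights = 0.3097, 0.2448, 0.2153, 0.1145, 0.1158.
Standardized rate: 0.3097×63.7 + 0.2448×185.9 + 0.2153×401.6 + 0.1145×961.3 + 0.1158×1485.8 = 433.8139 per 100 000.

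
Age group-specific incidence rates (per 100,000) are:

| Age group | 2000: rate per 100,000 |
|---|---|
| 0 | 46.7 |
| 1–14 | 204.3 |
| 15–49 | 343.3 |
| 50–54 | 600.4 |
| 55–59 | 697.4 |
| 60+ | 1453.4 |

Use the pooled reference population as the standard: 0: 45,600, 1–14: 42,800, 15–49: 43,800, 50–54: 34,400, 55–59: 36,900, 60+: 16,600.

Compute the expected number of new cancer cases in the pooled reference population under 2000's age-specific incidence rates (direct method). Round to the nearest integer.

964

Expected new cancer cases = Σ (standard pop × age-specific rate ÷ 100,000)
= 45,600×46.7/100,000 + 42,800×204.3/100,000 + 43,800×343.3/100,000 + 34,400×600.4/100,000 + 36,900×697.4/100,000 + 16,600×1453.4/100,000
= 21.30 + 87.44 + 150.37 + 206.54 + 257.34 + 241.26 = 964.24.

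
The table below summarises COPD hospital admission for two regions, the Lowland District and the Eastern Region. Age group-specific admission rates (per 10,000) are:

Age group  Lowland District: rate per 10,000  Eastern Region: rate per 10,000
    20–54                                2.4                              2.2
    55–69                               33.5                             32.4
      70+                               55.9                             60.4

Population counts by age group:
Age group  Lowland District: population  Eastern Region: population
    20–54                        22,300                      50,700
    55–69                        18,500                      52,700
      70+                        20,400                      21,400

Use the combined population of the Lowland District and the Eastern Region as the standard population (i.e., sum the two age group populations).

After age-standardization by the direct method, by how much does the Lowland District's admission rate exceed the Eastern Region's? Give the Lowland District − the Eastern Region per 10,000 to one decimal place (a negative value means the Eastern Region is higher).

-0.5

Combined standard total = 186,000; weights = 0.3925, 0.3828, 0.2247.
The Lowland District: 0.3925×2.4 + 0.3828×33.5 + 0.2247×55.9 = 26.3281 per 10,000.
The Eastern Region: 0.3925×2.2 + 0.3828×32.4 + 0.2247×60.4 = 26.8398 per 10,000.
Difference = 26.3281 − 26.8398 = -0.5117.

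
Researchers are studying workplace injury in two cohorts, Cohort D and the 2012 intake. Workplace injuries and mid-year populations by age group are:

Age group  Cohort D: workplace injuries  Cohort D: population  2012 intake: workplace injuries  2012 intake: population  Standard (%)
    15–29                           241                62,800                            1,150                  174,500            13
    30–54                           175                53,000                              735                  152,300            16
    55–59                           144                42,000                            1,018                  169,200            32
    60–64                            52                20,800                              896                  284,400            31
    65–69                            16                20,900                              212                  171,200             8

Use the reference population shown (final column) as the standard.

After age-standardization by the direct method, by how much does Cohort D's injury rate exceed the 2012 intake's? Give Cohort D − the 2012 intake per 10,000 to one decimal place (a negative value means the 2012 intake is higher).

Age-specific rates per 10,000 for Cohort D: 38.38, 33.02, 34.29, 25.00, 7.66.
For the 2012 intake: 65.90, 48.26, 60.17, 31.50, 12.38.
Standard weights: 0.13, 0.16, 0.32, 0.31, 0.08.
Cohort D: 0.1300×38.38 + 0.1600×33.02 + 0.3200×34.29 + 0.3100×25.00 + 0.0800×7.66 = 29.6057 per 10,000.
The 2012 intake: 0.1300×65.90 + 0.1600×48.26 + 0.3200×60.17 + 0.3100×31.50 + 0.0800×12.38 = 46.2991 per 10,000.
Difference = 29.6057 − 46.2991 = -16.6933.

-16.7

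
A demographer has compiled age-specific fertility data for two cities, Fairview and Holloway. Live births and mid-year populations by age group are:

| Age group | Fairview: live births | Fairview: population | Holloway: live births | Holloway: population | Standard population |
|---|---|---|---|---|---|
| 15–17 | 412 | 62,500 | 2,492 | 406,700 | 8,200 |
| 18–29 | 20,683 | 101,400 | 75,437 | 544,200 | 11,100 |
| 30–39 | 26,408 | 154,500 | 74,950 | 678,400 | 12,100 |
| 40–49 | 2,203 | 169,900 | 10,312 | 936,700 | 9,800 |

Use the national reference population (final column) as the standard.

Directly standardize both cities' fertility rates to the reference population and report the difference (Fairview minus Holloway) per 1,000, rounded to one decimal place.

Age-specific rates per 1,000 for Fairview: 6.592, 203.974, 170.926, 12.966.
For Holloway: 6.127, 138.620, 110.481, 11.009.
Standard total = 41,200; weights = 0.1990, 0.2694, 0.2937, 0.2379.
Fairview: 0.1990×6.592 + 0.2694×203.974 + 0.2937×170.926 + 0.2379×12.966 = 109.5495 per 1,000.
Holloway: 0.1990×6.127 + 0.2694×138.620 + 0.2937×110.481 + 0.2379×11.009 = 73.6317 per 1,000.
Difference = 109.5495 − 73.6317 = 35.9178.

35.9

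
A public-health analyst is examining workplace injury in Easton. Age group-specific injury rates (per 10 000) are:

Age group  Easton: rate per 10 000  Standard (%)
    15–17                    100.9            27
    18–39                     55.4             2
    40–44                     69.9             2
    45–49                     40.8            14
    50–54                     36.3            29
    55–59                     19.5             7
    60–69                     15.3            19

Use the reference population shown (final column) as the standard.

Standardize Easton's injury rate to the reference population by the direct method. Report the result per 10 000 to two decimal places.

Standard weights: 0.27, 0.02, 0.02, 0.14, 0.29, 0.07, 0.19.
Standardized rate: 0.2700×100.9 + 0.0200×55.4 + 0.0200×69.9 + 0.1400×40.8 + 0.2900×36.3 + 0.0700×19.5 + 0.1900×15.3 = 50.2600 per 10 000.

50.26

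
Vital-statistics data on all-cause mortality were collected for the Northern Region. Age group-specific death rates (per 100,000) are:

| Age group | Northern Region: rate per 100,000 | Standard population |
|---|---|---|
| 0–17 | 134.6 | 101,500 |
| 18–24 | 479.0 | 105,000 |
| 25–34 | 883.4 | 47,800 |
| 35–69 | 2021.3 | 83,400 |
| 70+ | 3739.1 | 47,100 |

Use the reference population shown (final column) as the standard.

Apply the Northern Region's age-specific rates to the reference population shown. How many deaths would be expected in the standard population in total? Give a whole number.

Expected deaths = Σ (standard pop × age-specific rate ÷ 100,000)
= 101,500×134.6/100,000 + 105,000×479.0/100,000 + 47,800×883.4/100,000 + 83,400×2021.3/100,000 + 47,100×3739.1/100,000
= 136.62 + 502.95 + 422.27 + 1685.76 + 1761.12 = 4508.71.

4509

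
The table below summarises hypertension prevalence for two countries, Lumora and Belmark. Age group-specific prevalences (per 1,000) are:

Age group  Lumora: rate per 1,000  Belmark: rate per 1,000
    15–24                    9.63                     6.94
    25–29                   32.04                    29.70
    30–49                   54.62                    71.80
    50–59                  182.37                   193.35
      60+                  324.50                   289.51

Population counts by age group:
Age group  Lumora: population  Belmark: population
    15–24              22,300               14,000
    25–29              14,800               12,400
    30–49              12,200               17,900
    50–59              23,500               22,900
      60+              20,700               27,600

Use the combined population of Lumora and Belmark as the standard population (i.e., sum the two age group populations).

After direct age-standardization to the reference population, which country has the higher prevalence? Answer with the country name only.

Lumora

Combined standard total = 188,300; weights = 0.1928, 0.1445, 0.1599, 0.2464, 0.2565.
Lumora: 0.1928×9.63 + 0.1445×32.04 + 0.1599×54.62 + 0.2464×182.37 + 0.2565×324.50 = 143.3905 per 1,000.
Belmark: 0.1928×6.94 + 0.1445×29.70 + 0.1599×71.80 + 0.2464×193.35 + 0.2565×289.51 = 139.0107 per 1,000.
The crude rates (132.17 vs 149.46) would put Belmark higher, but that reflects its age composition; once standardized to a common age structure, Lumora has the higher underlying rate.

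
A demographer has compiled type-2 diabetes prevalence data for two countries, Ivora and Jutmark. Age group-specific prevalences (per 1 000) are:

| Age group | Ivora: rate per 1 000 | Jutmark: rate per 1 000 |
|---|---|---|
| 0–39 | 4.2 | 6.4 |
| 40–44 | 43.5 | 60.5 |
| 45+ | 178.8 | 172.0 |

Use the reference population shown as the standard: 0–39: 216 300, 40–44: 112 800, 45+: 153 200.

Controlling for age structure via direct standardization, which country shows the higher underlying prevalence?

Standard total = 482 300; weights = 0.4485, 0.2339, 0.3176.
Ivora: 0.4485×4.2 + 0.2339×43.5 + 0.3176×178.8 = 68.8522 per 1 000.
Jutmark: 0.4485×6.4 + 0.2339×60.5 + 0.3176×172.0 = 71.6548 per 1 000.

Jutmark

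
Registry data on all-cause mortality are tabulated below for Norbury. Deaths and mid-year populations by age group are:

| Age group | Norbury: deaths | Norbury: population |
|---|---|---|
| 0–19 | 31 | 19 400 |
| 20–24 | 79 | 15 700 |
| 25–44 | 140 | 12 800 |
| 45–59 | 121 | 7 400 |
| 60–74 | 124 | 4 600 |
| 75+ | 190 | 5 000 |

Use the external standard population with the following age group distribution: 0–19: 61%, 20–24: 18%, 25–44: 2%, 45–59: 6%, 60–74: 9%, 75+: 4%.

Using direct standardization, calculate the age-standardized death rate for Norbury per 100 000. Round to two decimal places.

702.64

Age-specific rates per 100 000 for Norbury: 159.79, 503.18, 1093.75, 1635.14, 2695.65, 3800.00.
Standard weights: 0.61, 0.18, 0.02, 0.06, 0.09, 0.04.
Standardized rate: 0.6100×159.79 + 0.1800×503.18 + 0.0200×1093.75 + 0.0600×1635.14 + 0.0900×2695.65 + 0.0400×3800.00 = 702.6393 per 100 000.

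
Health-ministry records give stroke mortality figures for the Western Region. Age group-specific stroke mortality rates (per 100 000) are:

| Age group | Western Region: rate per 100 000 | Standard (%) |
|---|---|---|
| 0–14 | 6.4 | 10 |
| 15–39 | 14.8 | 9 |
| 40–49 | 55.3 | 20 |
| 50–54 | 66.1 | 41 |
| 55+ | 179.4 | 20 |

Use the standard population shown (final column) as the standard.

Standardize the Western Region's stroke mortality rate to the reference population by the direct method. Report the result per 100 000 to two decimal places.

76.01

Standard weights: 0.10, 0.09, 0.20, 0.41, 0.20.
Standardized rate: 0.1000×6.4 + 0.0900×14.8 + 0.2000×55.3 + 0.4100×66.1 + 0.2000×179.4 = 76.0130 per 100 000.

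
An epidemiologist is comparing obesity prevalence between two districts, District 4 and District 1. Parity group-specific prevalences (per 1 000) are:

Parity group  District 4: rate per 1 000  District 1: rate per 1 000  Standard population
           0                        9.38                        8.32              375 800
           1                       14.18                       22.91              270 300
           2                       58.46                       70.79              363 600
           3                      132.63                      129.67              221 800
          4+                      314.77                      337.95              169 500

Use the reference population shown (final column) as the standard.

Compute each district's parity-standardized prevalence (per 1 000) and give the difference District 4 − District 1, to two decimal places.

-6.94

Standard total = 1 401 000; weights = 0.2682, 0.1929, 0.2595, 0.1583, 0.1210.
District 4: 0.2682×9.38 + 0.1929×14.18 + 0.2595×58.46 + 0.1583×132.63 + 0.1210×314.77 = 79.5038 per 1 000.
District 1: 0.2682×8.32 + 0.1929×22.91 + 0.2595×70.79 + 0.1583×129.67 + 0.1210×337.95 = 86.4395 per 1 000.
Difference = 79.5038 − 86.4395 = -6.9358.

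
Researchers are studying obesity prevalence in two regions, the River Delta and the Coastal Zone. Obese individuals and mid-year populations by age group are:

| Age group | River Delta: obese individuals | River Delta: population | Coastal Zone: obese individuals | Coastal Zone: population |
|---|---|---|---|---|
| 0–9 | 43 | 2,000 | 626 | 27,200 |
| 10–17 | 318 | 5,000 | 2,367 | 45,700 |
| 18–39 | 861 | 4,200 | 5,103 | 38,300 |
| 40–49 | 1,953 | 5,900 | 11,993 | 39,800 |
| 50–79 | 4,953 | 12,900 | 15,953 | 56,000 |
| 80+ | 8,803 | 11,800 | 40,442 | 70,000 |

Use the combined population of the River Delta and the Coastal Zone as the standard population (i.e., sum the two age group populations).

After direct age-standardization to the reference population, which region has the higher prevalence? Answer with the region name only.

Age-specific rates per 1,000 for the River Delta: 21.500, 63.600, 205.000, 331.017, 383.953, 746.017.
For the Coastal Zone: 23.015, 51.794, 133.238, 301.332, 284.875, 577.743.
Combined standard total = 318,800; weights = 0.0916, 0.1590, 0.1333, 0.1434, 0.2161, 0.2566.
The River Delta: 0.0916×21.500 + 0.1590×63.600 + 0.1333×205.000 + 0.1434×331.017 + 0.2161×383.953 + 0.2566×746.017 = 361.2637 per 1,000.
The Coastal Zone: 0.0916×23.015 + 0.1590×51.794 + 0.1333×133.238 + 0.1434×301.332 + 0.2161×284.875 + 0.2566×577.743 = 281.1126 per 1,000.

River Delta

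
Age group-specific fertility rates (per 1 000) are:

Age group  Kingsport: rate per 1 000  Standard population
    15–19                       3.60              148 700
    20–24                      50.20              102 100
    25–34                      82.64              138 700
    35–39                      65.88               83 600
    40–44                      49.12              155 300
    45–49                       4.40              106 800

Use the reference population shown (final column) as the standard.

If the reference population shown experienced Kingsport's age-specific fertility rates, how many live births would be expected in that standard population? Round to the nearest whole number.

30729

Expected live births = Σ (standard pop × age-specific rate ÷ 1 000)
= 148 700×3.60/1 000 + 102 100×50.20/1 000 + 138 700×82.64/1 000 + 83 600×65.88/1 000 + 155 300×49.12/1 000 + 106 800×4.40/1 000
= 535.32 + 5125.42 + 11462.17 + 5507.57 + 7628.34 + 469.92 = 30728.73.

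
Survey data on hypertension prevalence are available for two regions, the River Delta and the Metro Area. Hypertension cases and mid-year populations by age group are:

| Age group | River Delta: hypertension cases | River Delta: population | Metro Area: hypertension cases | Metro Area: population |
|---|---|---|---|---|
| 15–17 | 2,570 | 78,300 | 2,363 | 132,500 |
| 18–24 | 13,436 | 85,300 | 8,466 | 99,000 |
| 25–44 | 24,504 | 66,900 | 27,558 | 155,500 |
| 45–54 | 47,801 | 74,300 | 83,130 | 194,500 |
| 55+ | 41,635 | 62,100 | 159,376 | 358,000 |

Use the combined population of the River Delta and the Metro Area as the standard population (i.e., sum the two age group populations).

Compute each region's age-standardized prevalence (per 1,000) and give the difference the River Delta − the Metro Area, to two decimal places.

Age-specific rates per 1,000 for the River Delta: 32.822, 157.515, 366.278, 643.351, 670.451.
For the Metro Area: 17.834, 85.515, 177.222, 427.404, 445.184.
Combined standard total = 1,306,400; weights = 0.1614, 0.1411, 0.1702, 0.2058, 0.3216.
The River Delta: 0.1614×32.822 + 0.1411×157.515 + 0.1702×366.278 + 0.2058×643.351 + 0.3216×670.451 = 437.8432 per 1,000.
The Metro Area: 0.1614×17.834 + 0.1411×85.515 + 0.1702×177.222 + 0.2058×427.404 + 0.3216×445.184 = 276.2110 per 1,000.
Difference = 437.8432 − 276.2110 = 161.6323.

161.63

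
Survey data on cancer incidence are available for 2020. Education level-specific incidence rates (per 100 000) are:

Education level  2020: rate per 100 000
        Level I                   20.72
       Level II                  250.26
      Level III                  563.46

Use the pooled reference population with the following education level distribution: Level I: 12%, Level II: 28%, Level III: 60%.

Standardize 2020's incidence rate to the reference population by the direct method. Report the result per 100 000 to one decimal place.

Standard weights: 0.12, 0.28, 0.60.
Standardized rate: 0.1200×20.72 + 0.2800×250.26 + 0.6000×563.46 = 410.6352 per 100 000.

410.6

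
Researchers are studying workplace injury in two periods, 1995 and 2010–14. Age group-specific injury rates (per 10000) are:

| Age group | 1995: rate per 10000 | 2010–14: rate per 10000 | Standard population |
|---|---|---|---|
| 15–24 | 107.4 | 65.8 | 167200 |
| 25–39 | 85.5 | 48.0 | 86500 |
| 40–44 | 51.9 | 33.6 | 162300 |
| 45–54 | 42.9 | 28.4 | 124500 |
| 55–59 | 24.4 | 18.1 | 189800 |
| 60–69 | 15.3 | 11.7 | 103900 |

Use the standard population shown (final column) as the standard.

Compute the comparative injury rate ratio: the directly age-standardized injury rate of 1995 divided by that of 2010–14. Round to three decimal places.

1.575

Standard total = 834200; weights = 0.2004, 0.1037, 0.1946, 0.1492, 0.2275, 0.1246.
1995: 0.2004×107.4 + 0.1037×85.5 + 0.1946×51.9 + 0.1492×42.9 + 0.2275×24.4 + 0.1246×15.3 = 54.3494 per 10000.
2010–14: 0.2004×65.8 + 0.1037×48.0 + 0.1946×33.6 + 0.1492×28.4 + 0.2275×18.1 + 0.1246×11.7 = 34.5167 per 10000.
Ratio = 54.3494 ÷ 34.5167 = 1.57458.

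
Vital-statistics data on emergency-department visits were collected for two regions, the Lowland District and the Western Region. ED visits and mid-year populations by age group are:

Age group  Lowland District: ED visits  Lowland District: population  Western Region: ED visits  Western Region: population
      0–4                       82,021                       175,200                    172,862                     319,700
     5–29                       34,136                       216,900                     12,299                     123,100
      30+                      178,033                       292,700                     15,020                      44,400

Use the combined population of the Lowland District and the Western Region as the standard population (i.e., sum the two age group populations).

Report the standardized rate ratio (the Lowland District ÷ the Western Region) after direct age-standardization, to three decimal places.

Age-specific rates per 1,000 for the Lowland District: 468.156, 157.381, 608.244.
For the Western Region: 540.701, 99.911, 338.288.
Combined standard total = 1,172,000; weights = 0.4223, 0.2901, 0.2876.
The Lowland District: 0.4223×468.156 + 0.2901×157.381 + 0.2876×608.244 = 418.2929 per 1,000.
The Western Region: 0.4223×540.701 + 0.2901×99.911 + 0.2876×338.288 = 354.6070 per 1,000.
Ratio = 418.2929 ÷ 354.6070 = 1.17960.

1.180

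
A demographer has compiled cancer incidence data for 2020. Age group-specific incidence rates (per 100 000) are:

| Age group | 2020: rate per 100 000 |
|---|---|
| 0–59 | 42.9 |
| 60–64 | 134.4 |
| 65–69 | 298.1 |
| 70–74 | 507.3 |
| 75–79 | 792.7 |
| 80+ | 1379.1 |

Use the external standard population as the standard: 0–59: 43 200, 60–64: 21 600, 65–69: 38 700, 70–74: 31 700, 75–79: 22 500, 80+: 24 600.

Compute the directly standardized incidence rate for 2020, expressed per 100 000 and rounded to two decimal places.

461.52

Standard total = 182 300; weights = 0.2370, 0.1185, 0.2123, 0.1739, 0.1234, 0.1349.
Standardized rate: 0.2370×42.9 + 0.1185×134.4 + 0.2123×298.1 + 0.1739×507.3 + 0.1234×792.7 + 0.1349×1379.1 = 461.5239 per 100 000.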